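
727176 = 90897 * 8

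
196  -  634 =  - 438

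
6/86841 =2/28947=0.00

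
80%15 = 5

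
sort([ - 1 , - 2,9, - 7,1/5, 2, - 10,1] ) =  [ - 10,  -  7,- 2, - 1, 1/5,1, 2,  9 ]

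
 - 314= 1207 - 1521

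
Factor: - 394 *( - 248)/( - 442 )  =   - 2^3*13^( -1)*17^( - 1)*31^1*197^1 = - 48856/221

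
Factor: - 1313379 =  - 3^2* 145931^1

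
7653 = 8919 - 1266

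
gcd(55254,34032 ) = 6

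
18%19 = 18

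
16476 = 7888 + 8588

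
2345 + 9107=11452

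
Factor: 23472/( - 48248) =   -  18/37 = - 2^1 * 3^2*37^(-1)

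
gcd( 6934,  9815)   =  1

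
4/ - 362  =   - 1+179/181 = - 0.01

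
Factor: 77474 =2^1 * 38737^1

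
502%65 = 47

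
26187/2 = 26187/2  =  13093.50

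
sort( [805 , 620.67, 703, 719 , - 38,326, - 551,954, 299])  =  [ - 551,  -  38, 299,326, 620.67,703,  719, 805,954 ] 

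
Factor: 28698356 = 2^2*7174589^1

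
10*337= 3370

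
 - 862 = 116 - 978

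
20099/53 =379 + 12/53 = 379.23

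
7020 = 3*2340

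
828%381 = 66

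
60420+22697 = 83117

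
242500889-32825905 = 209674984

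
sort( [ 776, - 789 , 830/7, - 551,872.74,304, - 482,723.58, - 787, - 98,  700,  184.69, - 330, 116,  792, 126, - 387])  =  [ -789, - 787, - 551, - 482, - 387, -330,  -  98,  116 , 830/7,  126 , 184.69 , 304, 700,723.58,776,792,872.74] 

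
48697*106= 5161882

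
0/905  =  0 = 0.00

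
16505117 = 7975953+8529164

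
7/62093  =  7/62093= 0.00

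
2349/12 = 195  +  3/4 = 195.75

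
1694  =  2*847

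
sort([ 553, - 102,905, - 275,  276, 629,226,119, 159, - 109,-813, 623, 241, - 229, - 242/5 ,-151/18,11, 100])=[ -813, - 275, - 229, - 109, - 102, - 242/5 , - 151/18, 11,100,119,159, 226,241,276,553, 623, 629,905 ] 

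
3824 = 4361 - 537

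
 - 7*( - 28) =196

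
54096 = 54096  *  1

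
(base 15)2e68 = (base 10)9998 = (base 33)95w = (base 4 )2130032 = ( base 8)23416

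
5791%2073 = 1645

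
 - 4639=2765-7404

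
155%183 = 155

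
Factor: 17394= 2^1 * 3^1*13^1 * 223^1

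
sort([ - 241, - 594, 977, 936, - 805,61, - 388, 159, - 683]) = [ - 805, - 683,  -  594,-388, - 241,61,159, 936,977]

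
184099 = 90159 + 93940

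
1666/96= 17 + 17/48 = 17.35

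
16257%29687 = 16257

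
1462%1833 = 1462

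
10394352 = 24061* 432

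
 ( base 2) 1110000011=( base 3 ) 1020022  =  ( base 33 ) R8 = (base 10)899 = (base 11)748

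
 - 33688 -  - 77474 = 43786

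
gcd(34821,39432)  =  159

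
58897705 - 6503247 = 52394458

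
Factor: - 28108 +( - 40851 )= -68959 = -  11^1*6269^1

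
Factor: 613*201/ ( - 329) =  - 3^1 *7^(- 1)*47^ (-1)*67^1*613^1 = - 123213/329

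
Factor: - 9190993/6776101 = - 7^1*67^1*19597^1*6776101^(-1 )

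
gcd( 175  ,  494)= 1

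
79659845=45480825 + 34179020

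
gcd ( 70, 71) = 1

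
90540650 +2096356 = 92637006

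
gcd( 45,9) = 9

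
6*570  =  3420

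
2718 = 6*453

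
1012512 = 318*3184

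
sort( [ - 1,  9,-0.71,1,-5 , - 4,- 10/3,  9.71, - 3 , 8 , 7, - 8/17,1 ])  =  [-5 ,-4,-10/3,-3,-1, - 0.71, - 8/17, 1, 1,7, 8,9,9.71 ] 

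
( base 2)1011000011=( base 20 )1f7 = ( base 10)707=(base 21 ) 1ce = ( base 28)p7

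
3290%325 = 40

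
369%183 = 3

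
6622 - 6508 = 114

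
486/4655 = 486/4655 = 0.10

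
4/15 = 4/15 = 0.27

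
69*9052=624588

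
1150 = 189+961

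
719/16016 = 719/16016  =  0.04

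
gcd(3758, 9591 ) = 1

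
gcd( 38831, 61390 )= 1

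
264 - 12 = 252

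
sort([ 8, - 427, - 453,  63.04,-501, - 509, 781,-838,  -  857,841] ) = [  -  857, -838, -509, - 501,-453, - 427,8,63.04, 781 , 841] 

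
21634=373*58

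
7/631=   7/631 = 0.01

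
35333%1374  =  983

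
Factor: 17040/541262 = 2^3*3^1*5^1 * 71^1 * 270631^( - 1 ) = 8520/270631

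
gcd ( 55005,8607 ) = 57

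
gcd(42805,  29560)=5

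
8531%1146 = 509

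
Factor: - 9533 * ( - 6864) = 65434512 = 2^4 * 3^1*11^1*13^1*9533^1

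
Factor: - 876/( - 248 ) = 219/62 = 2^( - 1 )*3^1 * 31^ ( - 1)*73^1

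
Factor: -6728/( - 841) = 2^3  =  8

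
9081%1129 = 49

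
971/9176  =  971/9176  =  0.11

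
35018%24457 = 10561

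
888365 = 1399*635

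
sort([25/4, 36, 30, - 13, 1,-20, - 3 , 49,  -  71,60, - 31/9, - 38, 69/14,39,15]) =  [-71 , - 38 , - 20,-13, -31/9, - 3,1, 69/14,25/4,15,30, 36, 39,49 , 60]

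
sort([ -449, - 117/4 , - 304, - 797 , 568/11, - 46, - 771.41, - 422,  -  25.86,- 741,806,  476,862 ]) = [-797, - 771.41, - 741,-449, - 422, - 304 , - 46,- 117/4, - 25.86, 568/11,  476, 806, 862 ]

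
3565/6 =3565/6 = 594.17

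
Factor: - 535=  - 5^1*107^1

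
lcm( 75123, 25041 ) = 75123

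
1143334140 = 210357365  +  932976775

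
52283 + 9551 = 61834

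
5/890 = 1/178 = 0.01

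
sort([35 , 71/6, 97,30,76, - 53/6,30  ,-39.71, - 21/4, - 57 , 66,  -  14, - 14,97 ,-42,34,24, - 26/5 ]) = [ - 57,-42, - 39.71 , - 14 , - 14, - 53/6, - 21/4, - 26/5,71/6,24,30,30 , 34, 35,66,76,97,  97]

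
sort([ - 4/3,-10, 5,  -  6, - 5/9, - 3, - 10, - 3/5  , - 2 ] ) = [ - 10,-10, - 6, - 3, - 2, - 4/3, - 3/5 ,-5/9, 5 ]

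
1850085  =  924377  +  925708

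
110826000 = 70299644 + 40526356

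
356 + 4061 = 4417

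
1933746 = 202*9573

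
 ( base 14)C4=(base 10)172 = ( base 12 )124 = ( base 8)254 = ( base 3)20101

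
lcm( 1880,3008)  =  15040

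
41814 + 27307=69121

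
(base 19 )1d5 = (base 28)LP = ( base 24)11D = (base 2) 1001100101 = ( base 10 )613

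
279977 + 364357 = 644334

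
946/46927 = 946/46927 =0.02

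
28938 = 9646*3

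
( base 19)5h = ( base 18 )64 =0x70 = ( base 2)1110000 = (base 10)112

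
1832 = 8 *229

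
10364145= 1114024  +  9250121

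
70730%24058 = 22614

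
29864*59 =1761976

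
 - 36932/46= - 18466/23 = -  802.87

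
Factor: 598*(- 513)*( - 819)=251247906 = 2^1*3^5*7^1*13^2 * 19^1*23^1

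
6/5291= 6/5291 = 0.00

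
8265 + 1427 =9692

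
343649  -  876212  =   - 532563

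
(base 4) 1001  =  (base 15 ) 45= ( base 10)65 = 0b1000001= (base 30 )25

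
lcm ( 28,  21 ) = 84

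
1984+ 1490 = 3474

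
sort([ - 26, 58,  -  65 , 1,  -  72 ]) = [ -72, - 65,-26,1 , 58] 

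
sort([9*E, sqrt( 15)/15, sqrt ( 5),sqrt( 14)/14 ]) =[ sqrt( 15)/15, sqrt(14)/14,sqrt( 5), 9*E ]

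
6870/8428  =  3435/4214=0.82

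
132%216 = 132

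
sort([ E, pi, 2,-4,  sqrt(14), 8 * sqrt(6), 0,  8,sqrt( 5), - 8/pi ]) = [-4, - 8/pi, 0, 2, sqrt(5), E,pi, sqrt(14), 8, 8*sqrt(6 ) ] 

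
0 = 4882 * 0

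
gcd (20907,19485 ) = 9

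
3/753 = 1/251 = 0.00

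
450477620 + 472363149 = 922840769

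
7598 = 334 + 7264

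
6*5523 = 33138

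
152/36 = 38/9  =  4.22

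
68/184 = 17/46  =  0.37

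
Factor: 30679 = 11^1 * 2789^1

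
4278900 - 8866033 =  - 4587133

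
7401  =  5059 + 2342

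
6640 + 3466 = 10106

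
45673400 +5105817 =50779217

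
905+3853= 4758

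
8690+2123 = 10813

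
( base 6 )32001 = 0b1000011100001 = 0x10E1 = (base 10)4321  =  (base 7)15412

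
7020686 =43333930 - 36313244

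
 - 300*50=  - 15000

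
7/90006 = 1/12858=   0.00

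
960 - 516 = 444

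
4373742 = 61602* 71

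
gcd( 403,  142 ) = 1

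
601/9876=601/9876 = 0.06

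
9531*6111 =58243941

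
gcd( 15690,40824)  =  6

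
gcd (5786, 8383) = 1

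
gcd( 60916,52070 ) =2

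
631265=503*1255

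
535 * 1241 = 663935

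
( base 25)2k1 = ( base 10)1751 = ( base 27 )2AN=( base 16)6d7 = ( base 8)3327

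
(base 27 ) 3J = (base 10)100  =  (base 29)3d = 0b1100100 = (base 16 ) 64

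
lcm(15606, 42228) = 717876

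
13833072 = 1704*8118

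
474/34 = 237/17 = 13.94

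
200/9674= 100/4837 = 0.02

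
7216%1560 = 976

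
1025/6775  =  41/271 = 0.15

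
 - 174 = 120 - 294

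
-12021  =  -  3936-8085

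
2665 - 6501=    - 3836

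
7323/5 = 7323/5 = 1464.60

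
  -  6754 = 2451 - 9205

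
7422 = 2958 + 4464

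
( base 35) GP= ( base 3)210200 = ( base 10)585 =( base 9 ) 720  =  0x249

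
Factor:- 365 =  - 5^1*73^1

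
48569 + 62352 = 110921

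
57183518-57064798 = 118720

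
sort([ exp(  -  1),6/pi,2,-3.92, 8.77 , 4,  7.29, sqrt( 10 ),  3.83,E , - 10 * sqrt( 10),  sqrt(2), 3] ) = [ - 10*sqrt( 10 ), - 3.92, exp(-1), sqrt( 2 ),6/pi,2, E, 3, sqrt(10 ),3.83,4,7.29,  8.77]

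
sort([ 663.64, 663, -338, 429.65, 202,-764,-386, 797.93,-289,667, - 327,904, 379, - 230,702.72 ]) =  [  -  764, - 386,-338, - 327, - 289, -230,202, 379, 429.65,663, 663.64, 667, 702.72, 797.93, 904]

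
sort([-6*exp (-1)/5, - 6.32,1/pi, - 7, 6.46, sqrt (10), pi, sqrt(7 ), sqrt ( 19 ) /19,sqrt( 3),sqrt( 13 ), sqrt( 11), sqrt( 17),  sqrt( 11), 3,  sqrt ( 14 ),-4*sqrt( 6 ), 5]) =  [ - 4*sqrt(6), - 7,-6.32 ,  -  6*exp(-1)/5, sqrt( 19 )/19 , 1/pi, sqrt(3 ),sqrt( 7 ), 3, pi, sqrt( 10),sqrt( 11), sqrt( 11 ), sqrt(13), sqrt( 14),sqrt( 17), 5, 6.46 ]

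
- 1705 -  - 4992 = 3287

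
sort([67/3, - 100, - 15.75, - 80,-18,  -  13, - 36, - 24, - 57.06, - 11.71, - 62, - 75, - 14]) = [-100, - 80, - 75,-62, - 57.06, -36 ,  -  24, - 18 , - 15.75, - 14, - 13, - 11.71 , 67/3 ]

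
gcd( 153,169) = 1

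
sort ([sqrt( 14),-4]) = [ - 4,sqrt(14)] 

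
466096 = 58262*8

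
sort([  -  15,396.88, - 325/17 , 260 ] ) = [ -325/17, - 15,260,  396.88]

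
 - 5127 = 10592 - 15719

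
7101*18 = 127818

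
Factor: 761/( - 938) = - 2^(- 1)*7^ (-1)*67^(  -  1 ) * 761^1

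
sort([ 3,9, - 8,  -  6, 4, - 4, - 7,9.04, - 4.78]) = [ - 8, - 7,-6, - 4.78, - 4 , 3, 4,9, 9.04]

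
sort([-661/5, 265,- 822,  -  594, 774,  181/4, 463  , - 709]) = [  -  822,- 709,- 594,  -  661/5,181/4, 265 , 463, 774]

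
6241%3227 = 3014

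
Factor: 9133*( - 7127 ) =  - 7127^1*9133^1 = - 65090891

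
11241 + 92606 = 103847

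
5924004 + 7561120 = 13485124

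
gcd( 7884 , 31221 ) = 9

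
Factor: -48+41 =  - 7^1 = - 7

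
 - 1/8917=-1 + 8916/8917 = -0.00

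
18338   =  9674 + 8664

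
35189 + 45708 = 80897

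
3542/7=506=506.00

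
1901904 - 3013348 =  - 1111444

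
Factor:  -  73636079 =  - 11^1*887^1*7547^1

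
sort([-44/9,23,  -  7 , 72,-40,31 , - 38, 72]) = [ - 40, - 38, - 7,  -  44/9,23, 31,  72, 72 ]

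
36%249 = 36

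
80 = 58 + 22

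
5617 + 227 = 5844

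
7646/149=7646/149  =  51.32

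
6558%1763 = 1269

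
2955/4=2955/4 = 738.75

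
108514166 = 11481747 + 97032419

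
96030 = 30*3201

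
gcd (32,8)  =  8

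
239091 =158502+80589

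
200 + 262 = 462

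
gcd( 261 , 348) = 87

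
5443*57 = 310251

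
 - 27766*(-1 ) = 27766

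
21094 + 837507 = 858601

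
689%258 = 173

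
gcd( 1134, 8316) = 378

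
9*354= 3186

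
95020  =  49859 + 45161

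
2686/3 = 2686/3 = 895.33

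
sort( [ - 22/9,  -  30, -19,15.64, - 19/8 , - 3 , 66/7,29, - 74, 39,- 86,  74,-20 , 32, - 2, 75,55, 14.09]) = [ - 86, - 74, - 30,- 20, - 19, - 3,-22/9, - 19/8, - 2,66/7,14.09,15.64,29,32,39, 55,74, 75] 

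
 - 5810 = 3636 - 9446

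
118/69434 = 59/34717 = 0.00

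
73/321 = 73/321=0.23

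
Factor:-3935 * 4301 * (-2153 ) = 36438308555 = 5^1*11^1*17^1*23^1*787^1* 2153^1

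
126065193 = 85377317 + 40687876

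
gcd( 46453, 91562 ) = 1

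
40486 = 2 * 20243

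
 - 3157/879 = -4 + 359/879 = -3.59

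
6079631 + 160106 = 6239737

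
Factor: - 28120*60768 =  - 2^8*3^2*5^1*19^1*37^1 * 211^1  =  - 1708796160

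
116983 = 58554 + 58429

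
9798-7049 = 2749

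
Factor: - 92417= -13^1*7109^1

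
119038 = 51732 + 67306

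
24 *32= 768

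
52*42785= 2224820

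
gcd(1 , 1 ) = 1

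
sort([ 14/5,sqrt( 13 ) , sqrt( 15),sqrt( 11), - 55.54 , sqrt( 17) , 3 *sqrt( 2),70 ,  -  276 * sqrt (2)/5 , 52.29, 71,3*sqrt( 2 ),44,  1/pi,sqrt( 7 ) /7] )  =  [ - 276*sqrt( 2 ) /5, - 55.54,1/pi,sqrt (7 ) /7 , 14/5, sqrt(11 ), sqrt( 13) , sqrt( 15),sqrt( 17 ),3*sqrt( 2 ) , 3*sqrt( 2 ),44 , 52.29,70,71]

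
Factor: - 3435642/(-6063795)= 127246/224585 = 2^1*5^( - 1 )*7^1*61^1*149^1*44917^( -1 ) 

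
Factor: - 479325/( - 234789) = 5^2*7^1 * 11^1*61^( - 1 )*83^1*1283^( - 1) = 159775/78263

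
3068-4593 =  - 1525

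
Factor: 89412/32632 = 22353/8158 =2^( - 1 )*3^1*4079^( - 1)*7451^1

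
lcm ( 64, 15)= 960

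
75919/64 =75919/64= 1186.23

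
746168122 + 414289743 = 1160457865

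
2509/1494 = 2509/1494  =  1.68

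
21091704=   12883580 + 8208124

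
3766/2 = 1883 = 1883.00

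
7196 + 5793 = 12989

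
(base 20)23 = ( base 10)43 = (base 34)19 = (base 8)53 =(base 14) 31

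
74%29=16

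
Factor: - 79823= - 79823^1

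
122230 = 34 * 3595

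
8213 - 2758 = 5455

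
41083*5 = 205415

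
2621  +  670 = 3291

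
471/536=471/536  =  0.88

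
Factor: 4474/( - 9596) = -2237/4798 = - 2^( - 1)*2237^1*2399^( - 1)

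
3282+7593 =10875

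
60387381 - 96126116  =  - 35738735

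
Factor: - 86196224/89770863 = -2^14*3^(-1) * 7^(-1)*13^( - 1)*17^( - 1 ) * 23^( - 1)*29^(-2 ) * 5261^1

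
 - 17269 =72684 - 89953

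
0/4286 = 0 = 0.00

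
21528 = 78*276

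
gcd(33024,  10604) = 4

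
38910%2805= 2445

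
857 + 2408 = 3265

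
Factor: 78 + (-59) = 19^1 = 19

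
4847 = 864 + 3983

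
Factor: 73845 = 3^3*5^1*547^1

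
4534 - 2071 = 2463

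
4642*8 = 37136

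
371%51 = 14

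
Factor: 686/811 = 2^1 * 7^3 * 811^( - 1) 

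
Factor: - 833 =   -  7^2*17^1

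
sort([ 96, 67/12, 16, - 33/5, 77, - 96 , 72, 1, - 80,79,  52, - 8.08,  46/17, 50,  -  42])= [ - 96, - 80 , - 42, - 8.08, - 33/5, 1,46/17,67/12,16, 50, 52,72, 77,79,  96 ] 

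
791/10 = 79 + 1/10 = 79.10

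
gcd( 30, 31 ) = 1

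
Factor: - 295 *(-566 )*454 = 75804380 = 2^2*5^1*59^1*227^1*283^1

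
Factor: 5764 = 2^2*11^1*131^1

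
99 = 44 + 55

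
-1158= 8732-9890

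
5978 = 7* 854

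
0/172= 0 = 0.00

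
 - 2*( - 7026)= 14052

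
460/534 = 230/267 = 0.86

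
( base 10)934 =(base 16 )3A6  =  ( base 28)15a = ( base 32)t6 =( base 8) 1646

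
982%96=22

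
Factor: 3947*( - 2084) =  - 2^2*521^1*3947^1 = - 8225548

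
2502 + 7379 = 9881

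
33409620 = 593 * 56340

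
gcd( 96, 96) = 96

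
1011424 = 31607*32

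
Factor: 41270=2^1*5^1 * 4127^1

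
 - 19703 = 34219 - 53922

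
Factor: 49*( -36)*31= -2^2*3^2*7^2*31^1 = - 54684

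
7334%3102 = 1130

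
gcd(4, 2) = 2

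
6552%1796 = 1164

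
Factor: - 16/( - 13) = 2^4*13^(  -  1 )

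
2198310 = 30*73277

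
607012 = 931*652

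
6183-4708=1475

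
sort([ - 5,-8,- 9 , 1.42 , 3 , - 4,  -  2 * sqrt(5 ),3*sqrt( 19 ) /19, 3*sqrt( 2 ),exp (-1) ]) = [-9,-8 , - 5,  -  2 * sqrt (5 ),  -  4,exp ( -1 ),  3 * sqrt(19 )/19, 1.42, 3  ,  3*sqrt(2 )] 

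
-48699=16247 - 64946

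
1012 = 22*46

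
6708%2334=2040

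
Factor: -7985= - 5^1 * 1597^1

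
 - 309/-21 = 103/7 =14.71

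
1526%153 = 149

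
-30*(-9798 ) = 293940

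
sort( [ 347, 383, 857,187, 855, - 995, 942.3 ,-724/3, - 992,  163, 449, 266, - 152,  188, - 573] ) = [ - 995, - 992, - 573, - 724/3, - 152, 163, 187, 188,266, 347, 383, 449,855, 857 , 942.3]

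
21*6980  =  146580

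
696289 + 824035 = 1520324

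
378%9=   0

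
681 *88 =59928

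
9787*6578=64378886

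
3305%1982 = 1323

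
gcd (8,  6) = 2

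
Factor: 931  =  7^2*19^1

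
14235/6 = 2372+1/2 = 2372.50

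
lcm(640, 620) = 19840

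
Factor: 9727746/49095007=2^1*3^1*7^1*13^ ( - 2)*449^( - 1 )*647^( - 1 )*231613^1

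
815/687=815/687 =1.19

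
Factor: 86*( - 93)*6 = - 47988 = - 2^2*3^2 * 31^1*43^1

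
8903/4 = 2225 + 3/4 = 2225.75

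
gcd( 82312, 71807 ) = 1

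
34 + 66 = 100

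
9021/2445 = 3+562/815 = 3.69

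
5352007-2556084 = 2795923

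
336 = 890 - 554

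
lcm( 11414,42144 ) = 547872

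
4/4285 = 4/4285 = 0.00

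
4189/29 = 144+13/29 = 144.45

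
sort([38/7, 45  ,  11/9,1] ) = [ 1,  11/9, 38/7, 45]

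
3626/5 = 3626/5=725.20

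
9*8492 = 76428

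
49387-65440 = -16053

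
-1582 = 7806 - 9388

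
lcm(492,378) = 30996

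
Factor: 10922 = 2^1*43^1 * 127^1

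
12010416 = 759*15824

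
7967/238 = 7967/238 = 33.47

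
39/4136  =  39/4136=0.01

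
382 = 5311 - 4929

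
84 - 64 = 20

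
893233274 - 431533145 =461700129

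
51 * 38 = 1938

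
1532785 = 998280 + 534505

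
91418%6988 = 574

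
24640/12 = 2053 + 1/3 =2053.33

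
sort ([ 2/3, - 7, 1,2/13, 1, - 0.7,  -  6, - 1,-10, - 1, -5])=[  -  10, - 7, - 6, -5, - 1, - 1,-0.7,2/13, 2/3, 1, 1] 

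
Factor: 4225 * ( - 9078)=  - 2^1 * 3^1 * 5^2 * 13^2*17^1*89^1=- 38354550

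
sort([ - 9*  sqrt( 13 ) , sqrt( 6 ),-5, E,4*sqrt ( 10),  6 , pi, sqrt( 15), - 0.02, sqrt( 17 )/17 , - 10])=[ - 9*sqrt( 13), - 10,-5, - 0.02, sqrt( 17)/17, sqrt(6 ),E, pi,sqrt( 15 ),6, 4* sqrt( 10)] 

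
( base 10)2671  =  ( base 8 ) 5157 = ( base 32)2jf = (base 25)46L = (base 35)26b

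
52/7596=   13/1899 = 0.01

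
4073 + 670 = 4743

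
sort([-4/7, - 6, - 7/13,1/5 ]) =[ - 6, - 4/7,-7/13, 1/5]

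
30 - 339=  - 309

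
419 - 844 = -425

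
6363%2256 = 1851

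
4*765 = 3060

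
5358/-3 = - 1786/1 =-1786.00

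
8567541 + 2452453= 11019994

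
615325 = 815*755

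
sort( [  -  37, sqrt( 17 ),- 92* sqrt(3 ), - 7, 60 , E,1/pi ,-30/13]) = [ - 92*sqrt(3 ) , - 37, - 7,  -  30/13, 1/pi,E,sqrt( 17) , 60]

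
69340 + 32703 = 102043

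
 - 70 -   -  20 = -50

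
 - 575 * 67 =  - 38525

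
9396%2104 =980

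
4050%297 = 189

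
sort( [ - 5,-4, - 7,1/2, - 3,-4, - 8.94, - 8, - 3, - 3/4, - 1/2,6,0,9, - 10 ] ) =[- 10, - 8.94 , - 8, - 7 ,-5, - 4, -4,-3, - 3, - 3/4, - 1/2, 0,1/2,6, 9] 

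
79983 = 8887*9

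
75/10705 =15/2141=0.01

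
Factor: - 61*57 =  - 3477=- 3^1*19^1*61^1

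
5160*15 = 77400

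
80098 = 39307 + 40791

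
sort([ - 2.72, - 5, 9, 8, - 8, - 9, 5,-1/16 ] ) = [-9,- 8,-5, - 2.72,-1/16, 5, 8, 9] 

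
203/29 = 7 = 7.00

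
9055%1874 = 1559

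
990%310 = 60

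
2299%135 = 4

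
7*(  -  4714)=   -32998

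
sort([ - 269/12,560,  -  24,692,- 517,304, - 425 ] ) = [ - 517, - 425, - 24, - 269/12,  304,560,692] 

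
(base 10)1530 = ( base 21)39i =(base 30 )1L0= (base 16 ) 5fa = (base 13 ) 909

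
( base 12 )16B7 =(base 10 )2731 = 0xaab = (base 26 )411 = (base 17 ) 97B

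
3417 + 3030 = 6447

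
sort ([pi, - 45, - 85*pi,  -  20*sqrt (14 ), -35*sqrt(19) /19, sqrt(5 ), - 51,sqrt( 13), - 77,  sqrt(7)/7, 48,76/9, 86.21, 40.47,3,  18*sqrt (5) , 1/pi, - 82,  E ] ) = [ - 85*pi, -82, - 77, - 20* sqrt( 14),-51, - 45, - 35*sqrt( 19 ) /19,1/pi,sqrt (7 ) /7, sqrt (5),E , 3  ,  pi,sqrt( 13) , 76/9 , 18*sqrt( 5 ),40.47,48,86.21]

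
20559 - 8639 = 11920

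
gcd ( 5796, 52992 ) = 828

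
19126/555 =34+256/555 = 34.46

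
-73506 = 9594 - 83100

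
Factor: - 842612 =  - 2^2*19^1 * 11087^1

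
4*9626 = 38504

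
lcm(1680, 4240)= 89040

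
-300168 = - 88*3411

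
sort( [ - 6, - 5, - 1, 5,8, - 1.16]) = [ - 6,  -  5, - 1.16, - 1, 5, 8]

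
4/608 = 1/152 = 0.01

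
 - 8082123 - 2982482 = - 11064605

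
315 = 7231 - 6916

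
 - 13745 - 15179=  - 28924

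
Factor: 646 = 2^1*17^1*19^1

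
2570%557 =342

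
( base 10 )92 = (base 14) 68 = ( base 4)1130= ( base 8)134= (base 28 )38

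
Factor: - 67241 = - 19^1*3539^1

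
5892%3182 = 2710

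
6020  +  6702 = 12722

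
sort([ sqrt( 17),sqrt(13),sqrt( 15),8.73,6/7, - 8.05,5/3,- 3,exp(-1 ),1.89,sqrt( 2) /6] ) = [ - 8.05,- 3, sqrt(2)/6,exp( - 1),  6/7,5/3,1.89, sqrt(13 ), sqrt( 15),sqrt(17)  ,  8.73]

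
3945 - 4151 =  - 206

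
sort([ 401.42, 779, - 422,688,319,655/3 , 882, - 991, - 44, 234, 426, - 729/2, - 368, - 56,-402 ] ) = [ - 991, - 422,  -  402 , -368,-729/2, - 56, -44 , 655/3, 234,319,401.42, 426, 688, 779, 882 ] 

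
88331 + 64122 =152453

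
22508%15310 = 7198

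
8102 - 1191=6911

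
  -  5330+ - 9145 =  - 14475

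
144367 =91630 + 52737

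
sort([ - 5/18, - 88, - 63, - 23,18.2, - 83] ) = [ - 88, - 83, - 63, - 23,-5/18, 18.2]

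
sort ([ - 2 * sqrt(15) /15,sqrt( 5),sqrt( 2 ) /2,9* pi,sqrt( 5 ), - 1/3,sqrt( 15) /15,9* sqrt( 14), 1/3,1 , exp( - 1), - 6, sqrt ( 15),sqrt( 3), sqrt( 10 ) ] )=[ - 6, -2 * sqrt( 15) /15, - 1/3,sqrt( 15) /15,1/3,exp( - 1),sqrt( 2 ) /2,1,sqrt (3), sqrt( 5), sqrt( 5), sqrt (10) , sqrt( 15 ), 9*pi,9*sqrt( 14 )]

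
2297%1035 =227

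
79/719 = 79/719 = 0.11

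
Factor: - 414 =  - 2^1 * 3^2*23^1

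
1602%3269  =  1602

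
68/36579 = 68/36579 = 0.00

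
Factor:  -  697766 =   -  2^1*348883^1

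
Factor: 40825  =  5^2*23^1*71^1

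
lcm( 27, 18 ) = 54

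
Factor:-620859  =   - 3^1*206953^1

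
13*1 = 13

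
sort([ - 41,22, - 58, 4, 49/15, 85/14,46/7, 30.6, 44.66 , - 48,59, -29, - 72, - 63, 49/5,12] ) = [-72,-63, - 58, - 48 , - 41,-29,49/15 , 4, 85/14, 46/7,49/5, 12, 22,30.6, 44.66, 59 ] 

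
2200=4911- 2711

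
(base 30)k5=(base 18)1fb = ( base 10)605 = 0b1001011101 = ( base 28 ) lh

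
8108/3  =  2702+ 2/3 = 2702.67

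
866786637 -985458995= - 118672358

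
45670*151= 6896170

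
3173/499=3173/499 = 6.36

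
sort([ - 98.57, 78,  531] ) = [-98.57, 78,531]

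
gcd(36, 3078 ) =18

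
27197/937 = 27197/937  =  29.03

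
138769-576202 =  - 437433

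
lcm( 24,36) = 72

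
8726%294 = 200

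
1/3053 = 1/3053 = 0.00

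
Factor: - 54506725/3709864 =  - 2868775/195256 =-  2^( - 3) * 5^2* 7^1*13^2*97^1*24407^( - 1)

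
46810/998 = 23405/499 = 46.90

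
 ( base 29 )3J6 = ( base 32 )308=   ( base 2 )110000001000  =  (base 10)3080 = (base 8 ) 6010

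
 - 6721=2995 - 9716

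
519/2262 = 173/754 = 0.23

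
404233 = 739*547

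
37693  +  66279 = 103972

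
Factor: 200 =2^3*5^2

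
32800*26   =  852800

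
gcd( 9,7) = 1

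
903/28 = 32+1/4 = 32.25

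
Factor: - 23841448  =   - 2^3*2980181^1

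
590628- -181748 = 772376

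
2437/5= 487+2/5 = 487.40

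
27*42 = 1134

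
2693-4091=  - 1398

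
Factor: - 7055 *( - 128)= 2^7*5^1*17^1 * 83^1  =  903040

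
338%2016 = 338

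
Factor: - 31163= -11^1*2833^1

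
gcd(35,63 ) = 7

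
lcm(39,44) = 1716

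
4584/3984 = 1  +  25/166 = 1.15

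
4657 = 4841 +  - 184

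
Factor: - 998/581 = - 2^1*7^( - 1)*83^(-1)*499^1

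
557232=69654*8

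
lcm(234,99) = 2574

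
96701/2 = 96701/2 = 48350.50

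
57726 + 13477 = 71203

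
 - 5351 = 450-5801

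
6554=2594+3960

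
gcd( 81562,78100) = 2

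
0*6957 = 0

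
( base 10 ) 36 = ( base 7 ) 51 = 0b100100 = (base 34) 12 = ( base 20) 1G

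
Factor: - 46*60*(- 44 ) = 121440   =  2^5*3^1*5^1*11^1*23^1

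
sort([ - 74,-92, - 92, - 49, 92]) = [ - 92, - 92, - 74, - 49,92] 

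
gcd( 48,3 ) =3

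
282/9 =31 + 1/3 = 31.33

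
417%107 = 96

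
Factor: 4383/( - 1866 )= - 2^(-1)*3^1 * 311^ ( - 1 )*487^1 = - 1461/622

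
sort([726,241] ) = [241,726 ]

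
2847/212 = 13 + 91/212 = 13.43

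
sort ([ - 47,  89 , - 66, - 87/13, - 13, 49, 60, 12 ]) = [-66,-47, - 13,- 87/13, 12, 49, 60, 89] 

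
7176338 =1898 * 3781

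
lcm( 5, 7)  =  35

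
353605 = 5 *70721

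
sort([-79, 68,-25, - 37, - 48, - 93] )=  [ - 93, - 79, - 48,-37,- 25, 68] 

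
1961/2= 1961/2 = 980.50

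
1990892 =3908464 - 1917572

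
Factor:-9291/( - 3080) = 2^( - 3 ) * 3^1*5^( - 1)*7^( - 1) * 11^ ( - 1)*19^1*163^1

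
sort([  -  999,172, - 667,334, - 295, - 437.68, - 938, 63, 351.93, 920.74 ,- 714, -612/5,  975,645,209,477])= [-999,  -  938, - 714,  -  667,-437.68,-295, - 612/5,63, 172,  209,334 , 351.93,477,  645, 920.74,975 ] 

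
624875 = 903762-278887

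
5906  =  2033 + 3873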